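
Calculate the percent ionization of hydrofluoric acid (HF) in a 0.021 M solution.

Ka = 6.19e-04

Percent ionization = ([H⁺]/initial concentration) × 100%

Using Ka equilibrium: x² + Ka×x - Ka×C = 0. Solving: [H⁺] = 3.3092e-03. Percent = (3.3092e-03/0.021) × 100

Percent ionization = 15.8%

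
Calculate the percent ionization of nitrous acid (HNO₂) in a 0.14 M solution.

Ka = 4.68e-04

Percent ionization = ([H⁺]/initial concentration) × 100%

Using Ka equilibrium: x² + Ka×x - Ka×C = 0. Solving: [H⁺] = 7.8638e-03. Percent = (7.8638e-03/0.14) × 100

Percent ionization = 5.62%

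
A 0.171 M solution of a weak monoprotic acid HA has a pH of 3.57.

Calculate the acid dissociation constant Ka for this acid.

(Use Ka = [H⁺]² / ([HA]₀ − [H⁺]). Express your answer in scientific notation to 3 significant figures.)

[H⁺] = 10^(−pH) = 10^(−3.57) = 2.692e-04 M. For HA ⇌ H⁺ + A⁻, Ka = [H⁺][A⁻]/[HA] = [H⁺]² / ([HA]₀ − [H⁺]) = (2.692e-04)² / (0.171 − 2.692e-04) = 4.24e-07.

K_a = 4.24e-07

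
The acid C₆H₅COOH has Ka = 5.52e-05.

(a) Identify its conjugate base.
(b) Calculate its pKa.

(a) The conjugate base is formed by removing one H⁺ from C₆H₅COOH, giving C₆H₅COO⁻. (b) pKa = -log(Ka) = -log(5.52e-05) = 4.26.

Conjugate base: C₆H₅COO⁻; pK_a = 4.26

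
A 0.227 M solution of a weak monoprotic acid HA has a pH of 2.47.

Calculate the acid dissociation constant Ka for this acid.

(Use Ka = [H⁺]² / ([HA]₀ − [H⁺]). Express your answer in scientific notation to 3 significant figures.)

[H⁺] = 10^(−pH) = 10^(−2.47) = 3.388e-03 M. For HA ⇌ H⁺ + A⁻, Ka = [H⁺][A⁻]/[HA] = [H⁺]² / ([HA]₀ − [H⁺]) = (3.388e-03)² / (0.227 − 3.388e-03) = 5.13e-05.

K_a = 5.13e-05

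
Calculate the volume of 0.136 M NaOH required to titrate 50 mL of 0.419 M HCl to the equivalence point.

At equivalence: moles acid = moles base. moles HCl = 0.419 × 50/1000 = 0.02095 mol. V_base = moles / 0.136 × 1000 = 154.0 mL.

V_{base} = 154.0 mL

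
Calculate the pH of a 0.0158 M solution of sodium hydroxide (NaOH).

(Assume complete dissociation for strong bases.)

[OH⁻] = 0.0158 M for strong base. pOH = -log[OH⁻] = 1.80, pH = 14 - pOH

pH = 12.20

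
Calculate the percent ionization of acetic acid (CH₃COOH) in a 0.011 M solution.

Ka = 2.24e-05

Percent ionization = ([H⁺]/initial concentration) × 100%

Using Ka equilibrium: x² + Ka×x - Ka×C = 0. Solving: [H⁺] = 4.8531e-04. Percent = (4.8531e-04/0.011) × 100

Percent ionization = 4.41%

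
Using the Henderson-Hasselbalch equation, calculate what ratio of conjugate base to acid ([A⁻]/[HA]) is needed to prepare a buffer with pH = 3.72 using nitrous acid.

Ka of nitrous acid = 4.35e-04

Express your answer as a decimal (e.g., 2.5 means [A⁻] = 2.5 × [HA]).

pKa = -log(4.35e-04) = 3.3615. pH = pKa + log([A⁻]/[HA]), so log([A⁻]/[HA]) = pH − pKa = 3.72 − 3.3615 = 0.3585. [A⁻]/[HA] = 10^(0.3585) = 2.28

[A⁻]/[HA] = 2.28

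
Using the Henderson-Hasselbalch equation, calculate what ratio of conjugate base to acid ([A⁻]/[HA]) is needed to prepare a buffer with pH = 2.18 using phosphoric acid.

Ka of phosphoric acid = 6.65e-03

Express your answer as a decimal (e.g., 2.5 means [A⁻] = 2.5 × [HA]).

pKa = -log(6.65e-03) = 2.1772. pH = pKa + log([A⁻]/[HA]), so log([A⁻]/[HA]) = pH − pKa = 2.18 − 2.1772 = 0.0028. [A⁻]/[HA] = 10^(0.0028) = 1.01

[A⁻]/[HA] = 1.01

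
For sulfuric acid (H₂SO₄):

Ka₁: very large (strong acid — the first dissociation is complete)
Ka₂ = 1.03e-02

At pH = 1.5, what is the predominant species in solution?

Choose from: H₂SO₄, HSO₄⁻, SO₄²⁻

The first dissociation is complete, so H₂SO₄ itself is never the predominant species in water; pKa₂ = -log(1.03e-02) = 1.99. For a polyprotic acid the predominant species crosses at each pKa: below pKa_n the protonated form dominates, above it the deprotonated form does. At pH = 1.5, the predominant species is HSO₄⁻.

HSO₄⁻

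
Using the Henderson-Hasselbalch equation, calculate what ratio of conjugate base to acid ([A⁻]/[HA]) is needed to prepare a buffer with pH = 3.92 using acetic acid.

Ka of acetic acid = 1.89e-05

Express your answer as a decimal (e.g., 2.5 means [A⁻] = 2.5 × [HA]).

pKa = -log(1.89e-05) = 4.7235. pH = pKa + log([A⁻]/[HA]), so log([A⁻]/[HA]) = pH − pKa = 3.92 − 4.7235 = -0.8035. [A⁻]/[HA] = 10^(-0.8035) = 0.157

[A⁻]/[HA] = 0.157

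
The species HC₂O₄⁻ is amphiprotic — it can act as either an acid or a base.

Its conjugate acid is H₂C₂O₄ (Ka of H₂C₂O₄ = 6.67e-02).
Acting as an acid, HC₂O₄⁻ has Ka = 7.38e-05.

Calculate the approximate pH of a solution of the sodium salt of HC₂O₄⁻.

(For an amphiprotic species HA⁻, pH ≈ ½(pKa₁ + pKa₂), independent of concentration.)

pKa₁ = -log(6.67e-02) = 1.18; pKa₂ = -log(7.38e-05) = 4.13. For an amphiprotic species, pH ≈ ½(pKa₁ + pKa₂) = ½(1.18 + 4.13) = 2.65.

pH = 2.65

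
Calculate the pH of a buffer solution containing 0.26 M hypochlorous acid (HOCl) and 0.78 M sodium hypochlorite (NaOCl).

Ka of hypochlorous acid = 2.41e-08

pKa = -log(2.41e-08) = 7.62. pH = pKa + log([A⁻]/[HA]) = 7.62 + log(0.78/0.26)

pH = 8.10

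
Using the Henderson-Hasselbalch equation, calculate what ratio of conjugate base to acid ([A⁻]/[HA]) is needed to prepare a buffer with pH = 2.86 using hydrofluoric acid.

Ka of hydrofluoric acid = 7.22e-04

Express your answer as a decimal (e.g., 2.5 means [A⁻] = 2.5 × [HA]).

pKa = -log(7.22e-04) = 3.1415. pH = pKa + log([A⁻]/[HA]), so log([A⁻]/[HA]) = pH − pKa = 2.86 − 3.1415 = -0.2815. [A⁻]/[HA] = 10^(-0.2815) = 0.523

[A⁻]/[HA] = 0.523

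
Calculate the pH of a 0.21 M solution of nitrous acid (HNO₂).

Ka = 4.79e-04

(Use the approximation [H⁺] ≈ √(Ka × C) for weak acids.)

[H⁺] = √(Ka × C) = √(4.79e-04 × 0.21) = 1.0029e-02. pH = -log(1.0029e-02)

pH = 2.00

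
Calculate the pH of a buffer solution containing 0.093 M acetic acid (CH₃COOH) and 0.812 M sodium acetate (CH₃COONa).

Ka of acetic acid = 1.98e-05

pKa = -log(1.98e-05) = 4.70. pH = pKa + log([A⁻]/[HA]) = 4.70 + log(0.812/0.093)

pH = 5.64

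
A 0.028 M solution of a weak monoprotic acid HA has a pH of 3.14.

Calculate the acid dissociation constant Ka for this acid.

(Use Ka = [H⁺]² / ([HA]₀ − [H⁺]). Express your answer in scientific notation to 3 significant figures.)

[H⁺] = 10^(−pH) = 10^(−3.14) = 7.244e-04 M. For HA ⇌ H⁺ + A⁻, Ka = [H⁺][A⁻]/[HA] = [H⁺]² / ([HA]₀ − [H⁺]) = (7.244e-04)² / (0.028 − 7.244e-04) = 1.92e-05.

K_a = 1.92e-05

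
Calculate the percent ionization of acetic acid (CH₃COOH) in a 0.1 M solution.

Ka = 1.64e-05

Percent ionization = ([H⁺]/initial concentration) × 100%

Using Ka equilibrium: x² + Ka×x - Ka×C = 0. Solving: [H⁺] = 1.2725e-03. Percent = (1.2725e-03/0.1) × 100

Percent ionization = 1.27%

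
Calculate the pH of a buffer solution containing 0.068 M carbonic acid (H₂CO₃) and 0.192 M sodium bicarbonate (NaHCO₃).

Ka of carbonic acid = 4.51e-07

pKa = -log(4.51e-07) = 6.35. pH = pKa + log([A⁻]/[HA]) = 6.35 + log(0.192/0.068)

pH = 6.80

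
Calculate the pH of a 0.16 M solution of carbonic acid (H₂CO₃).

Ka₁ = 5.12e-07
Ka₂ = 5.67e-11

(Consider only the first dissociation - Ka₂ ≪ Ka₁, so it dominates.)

First dissociation dominates. From Ka₁ = [H⁺][HA⁻]/[H₂A], x² + Ka₁·x − Ka₁·C = 0 with C = 0.16 M and Ka₁ = 5.12e-07. Solving: [H⁺] = (−Ka₁ + √(Ka₁² + 4·Ka₁·C)) / 2 = 2.8596e-04 M. pH = -log(2.8596e-04) = 3.54.

pH = 3.54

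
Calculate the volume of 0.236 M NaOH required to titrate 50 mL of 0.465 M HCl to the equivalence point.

At equivalence: moles acid = moles base. moles HCl = 0.465 × 50/1000 = 0.02325 mol. V_base = moles / 0.236 × 1000 = 98.5 mL.

V_{base} = 98.5 mL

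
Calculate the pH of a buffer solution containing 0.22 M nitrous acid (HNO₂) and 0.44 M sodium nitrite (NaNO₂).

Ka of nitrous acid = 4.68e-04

pKa = -log(4.68e-04) = 3.33. pH = pKa + log([A⁻]/[HA]) = 3.33 + log(0.44/0.22)

pH = 3.63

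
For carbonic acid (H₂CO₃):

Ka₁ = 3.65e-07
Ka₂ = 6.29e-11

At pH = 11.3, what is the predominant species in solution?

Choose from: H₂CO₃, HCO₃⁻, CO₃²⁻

pKa₁ = 6.44, pKa₂ = 10.20. For a polyprotic acid the predominant species crosses at each pKa: below pKa_n the protonated form dominates, above it the deprotonated form does. At pH = 11.3, the predominant species is CO₃²⁻.

CO₃²⁻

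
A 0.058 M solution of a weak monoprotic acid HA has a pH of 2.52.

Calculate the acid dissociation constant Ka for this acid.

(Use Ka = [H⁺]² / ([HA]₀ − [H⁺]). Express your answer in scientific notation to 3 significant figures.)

[H⁺] = 10^(−pH) = 10^(−2.52) = 3.020e-03 M. For HA ⇌ H⁺ + A⁻, Ka = [H⁺][A⁻]/[HA] = [H⁺]² / ([HA]₀ − [H⁺]) = (3.020e-03)² / (0.058 − 3.020e-03) = 1.66e-04.

K_a = 1.66e-04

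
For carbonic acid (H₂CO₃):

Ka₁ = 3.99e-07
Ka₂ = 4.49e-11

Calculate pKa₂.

pKa₂ = -log(Ka₂) = -log(4.49e-11) = 10.35.

pK_{a2} = 10.35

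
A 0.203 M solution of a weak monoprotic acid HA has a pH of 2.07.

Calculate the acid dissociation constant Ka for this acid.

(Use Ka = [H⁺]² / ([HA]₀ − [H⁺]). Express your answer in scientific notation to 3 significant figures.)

[H⁺] = 10^(−pH) = 10^(−2.07) = 8.511e-03 M. For HA ⇌ H⁺ + A⁻, Ka = [H⁺][A⁻]/[HA] = [H⁺]² / ([HA]₀ − [H⁺]) = (8.511e-03)² / (0.203 − 8.511e-03) = 3.72e-04.

K_a = 3.72e-04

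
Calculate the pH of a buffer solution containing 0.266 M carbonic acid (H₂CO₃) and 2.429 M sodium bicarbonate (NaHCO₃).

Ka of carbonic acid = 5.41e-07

pKa = -log(5.41e-07) = 6.27. pH = pKa + log([A⁻]/[HA]) = 6.27 + log(2.429/0.266)

pH = 7.23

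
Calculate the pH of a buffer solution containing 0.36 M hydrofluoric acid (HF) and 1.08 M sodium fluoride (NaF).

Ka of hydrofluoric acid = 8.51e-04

pKa = -log(8.51e-04) = 3.07. pH = pKa + log([A⁻]/[HA]) = 3.07 + log(1.08/0.36)

pH = 3.55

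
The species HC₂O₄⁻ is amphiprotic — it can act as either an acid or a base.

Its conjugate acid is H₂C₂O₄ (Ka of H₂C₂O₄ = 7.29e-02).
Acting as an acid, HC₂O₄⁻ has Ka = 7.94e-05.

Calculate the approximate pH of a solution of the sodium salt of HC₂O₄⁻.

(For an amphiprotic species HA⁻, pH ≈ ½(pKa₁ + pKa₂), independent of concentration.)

pKa₁ = -log(7.29e-02) = 1.14; pKa₂ = -log(7.94e-05) = 4.10. For an amphiprotic species, pH ≈ ½(pKa₁ + pKa₂) = ½(1.14 + 4.10) = 2.62.

pH = 2.62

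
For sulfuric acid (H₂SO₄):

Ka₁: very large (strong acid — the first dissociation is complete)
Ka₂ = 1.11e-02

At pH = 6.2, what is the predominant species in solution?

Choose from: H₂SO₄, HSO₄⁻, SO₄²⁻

The first dissociation is complete, so H₂SO₄ itself is never the predominant species in water; pKa₂ = -log(1.11e-02) = 1.95. For a polyprotic acid the predominant species crosses at each pKa: below pKa_n the protonated form dominates, above it the deprotonated form does. At pH = 6.2, the predominant species is SO₄²⁻.

SO₄²⁻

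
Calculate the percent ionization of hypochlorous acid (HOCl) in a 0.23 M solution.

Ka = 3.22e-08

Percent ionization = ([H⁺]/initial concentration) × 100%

Using Ka equilibrium: x² + Ka×x - Ka×C = 0. Solving: [H⁺] = 8.6042e-05. Percent = (8.6042e-05/0.23) × 100

Percent ionization = 0.0374%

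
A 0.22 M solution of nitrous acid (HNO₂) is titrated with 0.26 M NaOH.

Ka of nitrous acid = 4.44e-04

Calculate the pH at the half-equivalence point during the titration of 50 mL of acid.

At half-equivalence [HA] = [A⁻], so Henderson-Hasselbalch gives pH = pKa = -log(4.44e-04) = 3.35.

pH = pKa = 3.35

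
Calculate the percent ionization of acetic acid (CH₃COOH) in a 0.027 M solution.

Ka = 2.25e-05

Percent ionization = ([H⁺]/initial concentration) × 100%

Using Ka equilibrium: x² + Ka×x - Ka×C = 0. Solving: [H⁺] = 7.6825e-04. Percent = (7.6825e-04/0.027) × 100

Percent ionization = 2.85%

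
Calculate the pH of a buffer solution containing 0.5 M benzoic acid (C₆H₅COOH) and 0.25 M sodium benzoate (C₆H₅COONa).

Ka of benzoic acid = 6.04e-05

pKa = -log(6.04e-05) = 4.22. pH = pKa + log([A⁻]/[HA]) = 4.22 + log(0.25/0.5)

pH = 3.92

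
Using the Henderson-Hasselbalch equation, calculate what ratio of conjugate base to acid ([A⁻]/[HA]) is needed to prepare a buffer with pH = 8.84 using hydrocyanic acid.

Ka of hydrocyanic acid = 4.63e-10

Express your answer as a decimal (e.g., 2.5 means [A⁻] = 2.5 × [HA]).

pKa = -log(4.63e-10) = 9.3344. pH = pKa + log([A⁻]/[HA]), so log([A⁻]/[HA]) = pH − pKa = 8.84 − 9.3344 = -0.4944. [A⁻]/[HA] = 10^(-0.4944) = 0.320

[A⁻]/[HA] = 0.320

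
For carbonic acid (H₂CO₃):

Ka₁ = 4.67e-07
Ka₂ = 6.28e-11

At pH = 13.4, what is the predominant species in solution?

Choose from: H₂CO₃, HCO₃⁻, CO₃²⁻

pKa₁ = 6.33, pKa₂ = 10.20. For a polyprotic acid the predominant species crosses at each pKa: below pKa_n the protonated form dominates, above it the deprotonated form does. At pH = 13.4, the predominant species is CO₃²⁻.

CO₃²⁻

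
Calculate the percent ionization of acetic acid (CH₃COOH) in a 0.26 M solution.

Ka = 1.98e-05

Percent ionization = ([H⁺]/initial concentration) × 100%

Using Ka equilibrium: x² + Ka×x - Ka×C = 0. Solving: [H⁺] = 2.2590e-03. Percent = (2.2590e-03/0.26) × 100

Percent ionization = 0.869%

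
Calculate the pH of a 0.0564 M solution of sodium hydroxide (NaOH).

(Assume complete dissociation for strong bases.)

[OH⁻] = 0.0564 M for strong base. pOH = -log[OH⁻] = 1.25, pH = 14 - pOH

pH = 12.75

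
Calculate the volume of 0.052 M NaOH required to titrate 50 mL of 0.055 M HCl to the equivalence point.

At equivalence: moles acid = moles base. moles HCl = 0.055 × 50/1000 = 0.00275 mol. V_base = moles / 0.052 × 1000 = 52.9 mL.

V_{base} = 52.9 mL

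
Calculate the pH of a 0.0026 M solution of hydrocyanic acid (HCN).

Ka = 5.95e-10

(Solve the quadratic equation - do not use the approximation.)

x² + Ka×x - Ka×C = 0. Using quadratic formula: [H⁺] = 1.2435e-06

pH = 5.91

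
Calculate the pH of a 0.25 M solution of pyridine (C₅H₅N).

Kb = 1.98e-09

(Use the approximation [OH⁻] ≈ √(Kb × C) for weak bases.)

[OH⁻] = √(Kb × C) = √(1.98e-09 × 0.25) = 2.2249e-05. pOH = 4.65, pH = 14 - pOH

pH = 9.35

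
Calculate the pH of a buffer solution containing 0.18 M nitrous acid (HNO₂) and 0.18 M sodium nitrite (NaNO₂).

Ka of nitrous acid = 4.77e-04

pKa = -log(4.77e-04) = 3.32. pH = pKa + log([A⁻]/[HA]) = 3.32 + log(0.18/0.18)

pH = 3.32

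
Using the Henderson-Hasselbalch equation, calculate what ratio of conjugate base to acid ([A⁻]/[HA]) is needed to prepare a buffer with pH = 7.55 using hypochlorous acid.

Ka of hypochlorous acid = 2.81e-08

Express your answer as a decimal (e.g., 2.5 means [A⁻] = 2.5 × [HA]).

pKa = -log(2.81e-08) = 7.5513. pH = pKa + log([A⁻]/[HA]), so log([A⁻]/[HA]) = pH − pKa = 7.55 − 7.5513 = -0.0013. [A⁻]/[HA] = 10^(-0.0013) = 0.997

[A⁻]/[HA] = 0.997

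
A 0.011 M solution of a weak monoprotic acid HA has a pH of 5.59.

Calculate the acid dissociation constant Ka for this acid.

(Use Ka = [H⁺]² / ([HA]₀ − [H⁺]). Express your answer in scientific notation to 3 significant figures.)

[H⁺] = 10^(−pH) = 10^(−5.59) = 2.570e-06 M. For HA ⇌ H⁺ + A⁻, Ka = [H⁺][A⁻]/[HA] = [H⁺]² / ([HA]₀ − [H⁺]) = (2.570e-06)² / (0.011 − 2.570e-06) = 6.01e-10.

K_a = 6.01e-10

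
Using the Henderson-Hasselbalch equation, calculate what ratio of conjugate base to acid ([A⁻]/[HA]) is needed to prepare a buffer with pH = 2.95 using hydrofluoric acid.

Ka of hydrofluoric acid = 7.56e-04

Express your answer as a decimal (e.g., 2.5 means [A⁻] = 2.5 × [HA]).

pKa = -log(7.56e-04) = 3.1215. pH = pKa + log([A⁻]/[HA]), so log([A⁻]/[HA]) = pH − pKa = 2.95 − 3.1215 = -0.1715. [A⁻]/[HA] = 10^(-0.1715) = 0.674

[A⁻]/[HA] = 0.674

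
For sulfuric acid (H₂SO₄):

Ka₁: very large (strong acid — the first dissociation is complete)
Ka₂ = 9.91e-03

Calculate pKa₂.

pKa₂ = -log(Ka₂) = -log(9.91e-03) = 2.00.

pK_{a2} = 2.00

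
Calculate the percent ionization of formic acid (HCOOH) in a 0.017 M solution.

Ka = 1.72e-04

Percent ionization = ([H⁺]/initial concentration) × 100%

Using Ka equilibrium: x² + Ka×x - Ka×C = 0. Solving: [H⁺] = 1.6261e-03. Percent = (1.6261e-03/0.017) × 100

Percent ionization = 9.57%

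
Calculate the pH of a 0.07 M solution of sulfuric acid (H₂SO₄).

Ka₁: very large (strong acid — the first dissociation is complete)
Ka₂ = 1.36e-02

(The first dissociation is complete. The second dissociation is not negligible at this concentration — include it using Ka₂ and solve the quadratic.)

First dissociation is complete: [H⁺]₀ = [HSO₄⁻]₀ = C = 0.07 M. Second dissociation HSO₄⁻ ⇌ H⁺ + SO₄²⁻: let x = [SO₄²⁻]. Ka₂ = (C + x)·x / (C − x) = 1.36e-02 → x² + (C + Ka₂)·x − Ka₂·C = 0 → x² + 0.08360·x − 9.520e-04 = 0. x = (−0.08360 + √(0.08360² + 4 × 9.520e-04)) / 2 = 1.0154e-02 M. [H⁺] = C + x = 0.07 + 1.0154e-02 = 8.0154e-02 M. pH = -log(8.0154e-02) = 1.10.

pH = 1.10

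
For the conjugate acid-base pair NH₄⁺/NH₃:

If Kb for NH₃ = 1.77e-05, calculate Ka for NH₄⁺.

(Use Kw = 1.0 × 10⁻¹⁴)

For a conjugate pair Ka × Kb = Kw, so Ka = Kw/Kb = 1.0 × 10⁻¹⁴ / 1.77e-05 = 5.65e-10.

K_a = 5.65e-10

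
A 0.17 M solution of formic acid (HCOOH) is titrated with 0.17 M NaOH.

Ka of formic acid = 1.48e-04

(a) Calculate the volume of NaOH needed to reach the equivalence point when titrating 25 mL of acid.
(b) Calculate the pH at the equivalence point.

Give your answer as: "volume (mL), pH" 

moles acid = 0.17 × 25/1000 = 0.00425 mol; V_base = moles/0.17 × 1000 = 25.0 mL. At equivalence only the conjugate base is present: [A⁻] = 0.00425/0.050 = 8.5000e-02 M. Kb = Kw/Ka = 6.76e-11; [OH⁻] = √(Kb × [A⁻]) = 2.3965e-06; pOH = 5.62; pH = 14 - pOH = 8.38.

V = 25.0 mL, pH = 8.38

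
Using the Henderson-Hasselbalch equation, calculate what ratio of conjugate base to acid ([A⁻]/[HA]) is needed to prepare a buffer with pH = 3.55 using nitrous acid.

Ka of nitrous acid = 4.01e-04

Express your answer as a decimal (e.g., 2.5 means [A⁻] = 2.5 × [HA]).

pKa = -log(4.01e-04) = 3.3969. pH = pKa + log([A⁻]/[HA]), so log([A⁻]/[HA]) = pH − pKa = 3.55 − 3.3969 = 0.1531. [A⁻]/[HA] = 10^(0.1531) = 1.42

[A⁻]/[HA] = 1.42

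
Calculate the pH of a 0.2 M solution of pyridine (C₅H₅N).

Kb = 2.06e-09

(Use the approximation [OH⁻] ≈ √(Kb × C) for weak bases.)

[OH⁻] = √(Kb × C) = √(2.06e-09 × 0.2) = 2.0298e-05. pOH = 4.69, pH = 14 - pOH

pH = 9.31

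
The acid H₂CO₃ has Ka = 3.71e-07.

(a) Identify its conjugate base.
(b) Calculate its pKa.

(a) The conjugate base is formed by removing one H⁺ from H₂CO₃, giving HCO₃⁻. (b) pKa = -log(Ka) = -log(3.71e-07) = 6.43.

Conjugate base: HCO₃⁻; pK_a = 6.43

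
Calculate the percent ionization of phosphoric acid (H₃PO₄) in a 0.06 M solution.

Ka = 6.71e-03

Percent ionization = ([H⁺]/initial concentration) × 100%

Using Ka equilibrium: x² + Ka×x - Ka×C = 0. Solving: [H⁺] = 1.6988e-02. Percent = (1.6988e-02/0.06) × 100

Percent ionization = 28.3%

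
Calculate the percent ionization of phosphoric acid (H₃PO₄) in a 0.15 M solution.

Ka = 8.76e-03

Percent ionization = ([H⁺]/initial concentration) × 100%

Using Ka equilibrium: x² + Ka×x - Ka×C = 0. Solving: [H⁺] = 3.2133e-02. Percent = (3.2133e-02/0.15) × 100

Percent ionization = 21.4%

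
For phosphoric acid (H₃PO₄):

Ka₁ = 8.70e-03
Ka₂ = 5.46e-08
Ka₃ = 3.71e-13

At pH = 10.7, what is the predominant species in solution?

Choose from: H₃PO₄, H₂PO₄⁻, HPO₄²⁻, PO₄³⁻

pKa₁ = 2.06, pKa₂ = 7.26, pKa₃ = 12.43. For a polyprotic acid the predominant species crosses at each pKa: below pKa_n the protonated form dominates, above it the deprotonated form does. At pH = 10.7, the predominant species is HPO₄²⁻.

HPO₄²⁻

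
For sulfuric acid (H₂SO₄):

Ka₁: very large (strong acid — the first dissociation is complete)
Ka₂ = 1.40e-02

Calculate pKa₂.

pKa₂ = -log(Ka₂) = -log(1.40e-02) = 1.85.

pK_{a2} = 1.85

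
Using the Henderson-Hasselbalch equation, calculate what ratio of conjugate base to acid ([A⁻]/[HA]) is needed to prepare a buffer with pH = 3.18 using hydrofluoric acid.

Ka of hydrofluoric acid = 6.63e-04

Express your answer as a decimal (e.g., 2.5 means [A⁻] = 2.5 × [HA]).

pKa = -log(6.63e-04) = 3.1785. pH = pKa + log([A⁻]/[HA]), so log([A⁻]/[HA]) = pH − pKa = 3.18 − 3.1785 = 0.0015. [A⁻]/[HA] = 10^(0.0015) = 1.00

[A⁻]/[HA] = 1.00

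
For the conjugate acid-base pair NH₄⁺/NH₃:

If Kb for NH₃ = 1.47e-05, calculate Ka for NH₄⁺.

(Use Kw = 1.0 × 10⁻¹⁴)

For a conjugate pair Ka × Kb = Kw, so Ka = Kw/Kb = 1.0 × 10⁻¹⁴ / 1.47e-05 = 6.80e-10.

K_a = 6.80e-10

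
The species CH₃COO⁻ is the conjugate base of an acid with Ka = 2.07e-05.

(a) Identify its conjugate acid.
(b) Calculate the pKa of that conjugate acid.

(a) The conjugate acid is formed by adding one H⁺ to CH₃COO⁻, giving CH₃COOH. (b) pKa = -log(Ka) = -log(2.07e-05) = 4.68.

Conjugate acid: CH₃COOH; pK_a = 4.68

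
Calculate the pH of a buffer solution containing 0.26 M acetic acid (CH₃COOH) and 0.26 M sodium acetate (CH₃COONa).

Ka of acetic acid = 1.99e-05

pKa = -log(1.99e-05) = 4.70. pH = pKa + log([A⁻]/[HA]) = 4.70 + log(0.26/0.26)

pH = 4.70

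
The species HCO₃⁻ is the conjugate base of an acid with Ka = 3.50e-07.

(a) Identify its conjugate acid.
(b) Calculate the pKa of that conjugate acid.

(a) The conjugate acid is formed by adding one H⁺ to HCO₃⁻, giving H₂CO₃. (b) pKa = -log(Ka) = -log(3.50e-07) = 6.46.

Conjugate acid: H₂CO₃; pK_a = 6.46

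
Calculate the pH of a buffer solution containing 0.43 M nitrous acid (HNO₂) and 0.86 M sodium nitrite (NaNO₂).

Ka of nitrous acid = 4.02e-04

pKa = -log(4.02e-04) = 3.40. pH = pKa + log([A⁻]/[HA]) = 3.40 + log(0.86/0.43)

pH = 3.70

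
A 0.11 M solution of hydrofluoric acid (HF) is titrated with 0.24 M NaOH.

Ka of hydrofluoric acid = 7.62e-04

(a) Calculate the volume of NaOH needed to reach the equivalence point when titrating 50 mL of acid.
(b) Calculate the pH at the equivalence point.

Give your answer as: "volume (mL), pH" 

moles acid = 0.11 × 50/1000 = 0.0055 mol; V_base = moles/0.24 × 1000 = 22.9 mL. At equivalence only the conjugate base is present: [A⁻] = 0.0055/0.073 = 7.5429e-02 M. Kb = Kw/Ka = 1.31e-11; [OH⁻] = √(Kb × [A⁻]) = 9.9493e-07; pOH = 6.00; pH = 14 - pOH = 8.00.

V = 22.9 mL, pH = 8.00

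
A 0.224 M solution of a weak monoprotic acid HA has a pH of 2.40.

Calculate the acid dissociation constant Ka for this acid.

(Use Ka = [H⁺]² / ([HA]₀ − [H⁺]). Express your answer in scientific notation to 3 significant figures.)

[H⁺] = 10^(−pH) = 10^(−2.40) = 3.981e-03 M. For HA ⇌ H⁺ + A⁻, Ka = [H⁺][A⁻]/[HA] = [H⁺]² / ([HA]₀ − [H⁺]) = (3.981e-03)² / (0.224 − 3.981e-03) = 7.20e-05.

K_a = 7.20e-05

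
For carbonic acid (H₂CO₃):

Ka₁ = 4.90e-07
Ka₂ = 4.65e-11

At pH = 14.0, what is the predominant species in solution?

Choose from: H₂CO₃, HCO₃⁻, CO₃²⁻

pKa₁ = 6.31, pKa₂ = 10.33. For a polyprotic acid the predominant species crosses at each pKa: below pKa_n the protonated form dominates, above it the deprotonated form does. At pH = 14.0, the predominant species is CO₃²⁻.

CO₃²⁻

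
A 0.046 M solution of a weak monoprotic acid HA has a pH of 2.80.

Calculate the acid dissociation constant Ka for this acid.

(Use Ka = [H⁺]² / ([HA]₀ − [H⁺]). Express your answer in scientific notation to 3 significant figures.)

[H⁺] = 10^(−pH) = 10^(−2.80) = 1.585e-03 M. For HA ⇌ H⁺ + A⁻, Ka = [H⁺][A⁻]/[HA] = [H⁺]² / ([HA]₀ − [H⁺]) = (1.585e-03)² / (0.046 − 1.585e-03) = 5.66e-05.

K_a = 5.66e-05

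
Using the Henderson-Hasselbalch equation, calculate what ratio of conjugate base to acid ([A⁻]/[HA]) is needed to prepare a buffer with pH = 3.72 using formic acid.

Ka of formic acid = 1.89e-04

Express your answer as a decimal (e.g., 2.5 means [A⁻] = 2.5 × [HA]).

pKa = -log(1.89e-04) = 3.7235. pH = pKa + log([A⁻]/[HA]), so log([A⁻]/[HA]) = pH − pKa = 3.72 − 3.7235 = -0.0035. [A⁻]/[HA] = 10^(-0.0035) = 0.992

[A⁻]/[HA] = 0.992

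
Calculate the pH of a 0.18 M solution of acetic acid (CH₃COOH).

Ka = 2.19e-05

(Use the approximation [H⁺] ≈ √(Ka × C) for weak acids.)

[H⁺] = √(Ka × C) = √(2.19e-05 × 0.18) = 1.9854e-03. pH = -log(1.9854e-03)

pH = 2.70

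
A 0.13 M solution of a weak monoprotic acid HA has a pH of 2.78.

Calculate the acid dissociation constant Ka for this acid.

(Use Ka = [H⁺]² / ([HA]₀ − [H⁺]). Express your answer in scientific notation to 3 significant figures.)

[H⁺] = 10^(−pH) = 10^(−2.78) = 1.660e-03 M. For HA ⇌ H⁺ + A⁻, Ka = [H⁺][A⁻]/[HA] = [H⁺]² / ([HA]₀ − [H⁺]) = (1.660e-03)² / (0.13 − 1.660e-03) = 2.15e-05.

K_a = 2.15e-05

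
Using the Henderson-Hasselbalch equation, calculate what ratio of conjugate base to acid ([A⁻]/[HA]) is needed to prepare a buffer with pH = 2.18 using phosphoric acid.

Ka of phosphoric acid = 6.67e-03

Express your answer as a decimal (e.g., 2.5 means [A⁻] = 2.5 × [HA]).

pKa = -log(6.67e-03) = 2.1759. pH = pKa + log([A⁻]/[HA]), so log([A⁻]/[HA]) = pH − pKa = 2.18 − 2.1759 = 0.0041. [A⁻]/[HA] = 10^(0.0041) = 1.01

[A⁻]/[HA] = 1.01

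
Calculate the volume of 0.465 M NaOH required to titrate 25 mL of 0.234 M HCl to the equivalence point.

At equivalence: moles acid = moles base. moles HCl = 0.234 × 25/1000 = 0.00585 mol. V_base = moles / 0.465 × 1000 = 12.6 mL.

V_{base} = 12.6 mL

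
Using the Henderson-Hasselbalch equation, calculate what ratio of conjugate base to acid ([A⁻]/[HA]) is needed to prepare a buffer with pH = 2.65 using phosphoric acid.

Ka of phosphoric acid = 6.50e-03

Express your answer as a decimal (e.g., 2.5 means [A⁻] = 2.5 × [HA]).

pKa = -log(6.50e-03) = 2.1871. pH = pKa + log([A⁻]/[HA]), so log([A⁻]/[HA]) = pH − pKa = 2.65 − 2.1871 = 0.4629. [A⁻]/[HA] = 10^(0.4629) = 2.90

[A⁻]/[HA] = 2.90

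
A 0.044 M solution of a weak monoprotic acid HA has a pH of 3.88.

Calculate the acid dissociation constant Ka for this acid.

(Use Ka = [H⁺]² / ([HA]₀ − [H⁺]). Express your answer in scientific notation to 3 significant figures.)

[H⁺] = 10^(−pH) = 10^(−3.88) = 1.318e-04 M. For HA ⇌ H⁺ + A⁻, Ka = [H⁺][A⁻]/[HA] = [H⁺]² / ([HA]₀ − [H⁺]) = (1.318e-04)² / (0.044 − 1.318e-04) = 3.96e-07.

K_a = 3.96e-07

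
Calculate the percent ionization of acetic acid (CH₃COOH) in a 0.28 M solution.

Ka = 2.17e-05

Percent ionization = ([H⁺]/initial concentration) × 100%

Using Ka equilibrium: x² + Ka×x - Ka×C = 0. Solving: [H⁺] = 2.4541e-03. Percent = (2.4541e-03/0.28) × 100

Percent ionization = 0.876%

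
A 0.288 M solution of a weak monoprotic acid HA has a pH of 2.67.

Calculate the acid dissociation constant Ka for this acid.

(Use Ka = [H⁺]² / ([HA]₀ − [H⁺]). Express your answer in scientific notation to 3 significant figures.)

[H⁺] = 10^(−pH) = 10^(−2.67) = 2.138e-03 M. For HA ⇌ H⁺ + A⁻, Ka = [H⁺][A⁻]/[HA] = [H⁺]² / ([HA]₀ − [H⁺]) = (2.138e-03)² / (0.288 − 2.138e-03) = 1.60e-05.

K_a = 1.60e-05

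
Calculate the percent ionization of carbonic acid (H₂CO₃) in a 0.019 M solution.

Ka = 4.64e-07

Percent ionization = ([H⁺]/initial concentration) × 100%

Using Ka equilibrium: x² + Ka×x - Ka×C = 0. Solving: [H⁺] = 9.3662e-05. Percent = (9.3662e-05/0.019) × 100

Percent ionization = 0.493%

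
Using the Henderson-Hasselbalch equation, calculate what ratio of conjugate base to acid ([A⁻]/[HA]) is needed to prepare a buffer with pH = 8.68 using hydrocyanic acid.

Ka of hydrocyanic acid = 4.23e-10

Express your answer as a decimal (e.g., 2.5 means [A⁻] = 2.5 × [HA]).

pKa = -log(4.23e-10) = 9.3737. pH = pKa + log([A⁻]/[HA]), so log([A⁻]/[HA]) = pH − pKa = 8.68 − 9.3737 = -0.6937. [A⁻]/[HA] = 10^(-0.6937) = 0.202

[A⁻]/[HA] = 0.202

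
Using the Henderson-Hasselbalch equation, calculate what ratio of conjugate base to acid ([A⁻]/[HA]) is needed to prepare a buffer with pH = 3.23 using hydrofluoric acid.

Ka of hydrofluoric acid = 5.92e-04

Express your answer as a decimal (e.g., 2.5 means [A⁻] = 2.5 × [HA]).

pKa = -log(5.92e-04) = 3.2277. pH = pKa + log([A⁻]/[HA]), so log([A⁻]/[HA]) = pH − pKa = 3.23 − 3.2277 = 0.0023. [A⁻]/[HA] = 10^(0.0023) = 1.01

[A⁻]/[HA] = 1.01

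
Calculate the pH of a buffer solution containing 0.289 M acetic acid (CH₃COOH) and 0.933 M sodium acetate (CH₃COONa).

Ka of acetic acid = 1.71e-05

pKa = -log(1.71e-05) = 4.77. pH = pKa + log([A⁻]/[HA]) = 4.77 + log(0.933/0.289)

pH = 5.28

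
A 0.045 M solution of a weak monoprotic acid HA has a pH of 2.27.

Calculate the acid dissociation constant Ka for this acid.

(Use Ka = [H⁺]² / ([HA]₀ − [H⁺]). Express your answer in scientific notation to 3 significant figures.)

[H⁺] = 10^(−pH) = 10^(−2.27) = 5.370e-03 M. For HA ⇌ H⁺ + A⁻, Ka = [H⁺][A⁻]/[HA] = [H⁺]² / ([HA]₀ − [H⁺]) = (5.370e-03)² / (0.045 − 5.370e-03) = 7.28e-04.

K_a = 7.28e-04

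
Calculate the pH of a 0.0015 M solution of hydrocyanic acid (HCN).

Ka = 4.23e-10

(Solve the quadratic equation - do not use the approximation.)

x² + Ka×x - Ka×C = 0. Using quadratic formula: [H⁺] = 7.9634e-07

pH = 6.10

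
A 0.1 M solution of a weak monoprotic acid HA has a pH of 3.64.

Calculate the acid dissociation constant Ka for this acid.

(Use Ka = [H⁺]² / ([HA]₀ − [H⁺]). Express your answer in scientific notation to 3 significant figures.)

[H⁺] = 10^(−pH) = 10^(−3.64) = 2.291e-04 M. For HA ⇌ H⁺ + A⁻, Ka = [H⁺][A⁻]/[HA] = [H⁺]² / ([HA]₀ − [H⁺]) = (2.291e-04)² / (0.1 − 2.291e-04) = 5.26e-07.

K_a = 5.26e-07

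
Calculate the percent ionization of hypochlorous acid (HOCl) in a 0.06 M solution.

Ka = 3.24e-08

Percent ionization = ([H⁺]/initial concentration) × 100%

Using Ka equilibrium: x² + Ka×x - Ka×C = 0. Solving: [H⁺] = 4.4075e-05. Percent = (4.4075e-05/0.06) × 100

Percent ionization = 0.0735%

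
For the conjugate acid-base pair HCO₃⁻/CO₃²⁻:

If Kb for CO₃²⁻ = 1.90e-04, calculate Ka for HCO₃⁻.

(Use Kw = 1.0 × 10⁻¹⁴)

For a conjugate pair Ka × Kb = Kw, so Ka = Kw/Kb = 1.0 × 10⁻¹⁴ / 1.90e-04 = 5.26e-11.

K_a = 5.26e-11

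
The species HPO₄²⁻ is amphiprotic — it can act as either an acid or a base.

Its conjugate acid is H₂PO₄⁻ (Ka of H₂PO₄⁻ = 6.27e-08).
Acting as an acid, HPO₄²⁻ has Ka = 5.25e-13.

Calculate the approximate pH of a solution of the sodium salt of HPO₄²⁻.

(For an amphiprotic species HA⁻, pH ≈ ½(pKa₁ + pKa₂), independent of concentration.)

pKa₁ = -log(6.27e-08) = 7.20; pKa₂ = -log(5.25e-13) = 12.28. For an amphiprotic species, pH ≈ ½(pKa₁ + pKa₂) = ½(7.20 + 12.28) = 9.74.

pH = 9.74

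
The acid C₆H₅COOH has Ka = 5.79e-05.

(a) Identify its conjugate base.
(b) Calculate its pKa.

(a) The conjugate base is formed by removing one H⁺ from C₆H₅COOH, giving C₆H₅COO⁻. (b) pKa = -log(Ka) = -log(5.79e-05) = 4.24.

Conjugate base: C₆H₅COO⁻; pK_a = 4.24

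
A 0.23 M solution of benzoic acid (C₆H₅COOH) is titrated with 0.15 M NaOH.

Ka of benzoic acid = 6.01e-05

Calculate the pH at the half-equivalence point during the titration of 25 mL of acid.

At half-equivalence [HA] = [A⁻], so Henderson-Hasselbalch gives pH = pKa = -log(6.01e-05) = 4.22.

pH = pKa = 4.22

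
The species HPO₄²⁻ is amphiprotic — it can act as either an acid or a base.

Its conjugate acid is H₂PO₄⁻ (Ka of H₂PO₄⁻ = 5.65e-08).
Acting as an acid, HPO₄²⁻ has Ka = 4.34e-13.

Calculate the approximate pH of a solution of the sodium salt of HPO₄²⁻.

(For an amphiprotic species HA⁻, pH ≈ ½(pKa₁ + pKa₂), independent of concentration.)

pKa₁ = -log(5.65e-08) = 7.25; pKa₂ = -log(4.34e-13) = 12.36. For an amphiprotic species, pH ≈ ½(pKa₁ + pKa₂) = ½(7.25 + 12.36) = 9.81.

pH = 9.81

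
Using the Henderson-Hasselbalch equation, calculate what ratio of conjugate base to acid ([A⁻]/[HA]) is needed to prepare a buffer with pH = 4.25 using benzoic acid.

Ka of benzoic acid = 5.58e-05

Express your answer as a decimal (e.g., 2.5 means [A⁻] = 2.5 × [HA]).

pKa = -log(5.58e-05) = 4.2534. pH = pKa + log([A⁻]/[HA]), so log([A⁻]/[HA]) = pH − pKa = 4.25 − 4.2534 = -0.0034. [A⁻]/[HA] = 10^(-0.0034) = 0.992

[A⁻]/[HA] = 0.992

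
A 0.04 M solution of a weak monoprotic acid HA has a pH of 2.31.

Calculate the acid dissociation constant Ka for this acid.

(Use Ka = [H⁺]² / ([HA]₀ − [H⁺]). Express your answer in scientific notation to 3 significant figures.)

[H⁺] = 10^(−pH) = 10^(−2.31) = 4.898e-03 M. For HA ⇌ H⁺ + A⁻, Ka = [H⁺][A⁻]/[HA] = [H⁺]² / ([HA]₀ − [H⁺]) = (4.898e-03)² / (0.04 − 4.898e-03) = 6.83e-04.

K_a = 6.83e-04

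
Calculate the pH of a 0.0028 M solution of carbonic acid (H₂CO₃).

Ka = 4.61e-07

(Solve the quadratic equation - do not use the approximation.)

x² + Ka×x - Ka×C = 0. Using quadratic formula: [H⁺] = 3.5698e-05

pH = 4.45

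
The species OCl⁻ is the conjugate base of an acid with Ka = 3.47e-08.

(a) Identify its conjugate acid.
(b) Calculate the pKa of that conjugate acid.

(a) The conjugate acid is formed by adding one H⁺ to OCl⁻, giving HOCl. (b) pKa = -log(Ka) = -log(3.47e-08) = 7.46.

Conjugate acid: HOCl; pK_a = 7.46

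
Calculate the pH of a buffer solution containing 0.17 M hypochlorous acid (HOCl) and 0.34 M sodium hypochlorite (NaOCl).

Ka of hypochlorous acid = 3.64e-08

pKa = -log(3.64e-08) = 7.44. pH = pKa + log([A⁻]/[HA]) = 7.44 + log(0.34/0.17)

pH = 7.74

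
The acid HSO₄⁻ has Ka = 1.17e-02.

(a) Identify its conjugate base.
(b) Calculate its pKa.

(a) The conjugate base is formed by removing one H⁺ from HSO₄⁻, giving SO₄²⁻. (b) pKa = -log(Ka) = -log(1.17e-02) = 1.93.

Conjugate base: SO₄²⁻; pK_a = 1.93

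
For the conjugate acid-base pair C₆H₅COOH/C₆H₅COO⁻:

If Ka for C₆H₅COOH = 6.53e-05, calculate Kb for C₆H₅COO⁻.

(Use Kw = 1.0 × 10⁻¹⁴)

For a conjugate pair Ka × Kb = Kw, so Kb = Kw/Ka = 1.0 × 10⁻¹⁴ / 6.53e-05 = 1.53e-10.

K_b = 1.53e-10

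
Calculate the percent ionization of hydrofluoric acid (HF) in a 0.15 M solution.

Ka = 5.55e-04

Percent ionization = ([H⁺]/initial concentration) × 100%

Using Ka equilibrium: x² + Ka×x - Ka×C = 0. Solving: [H⁺] = 8.8509e-03. Percent = (8.8509e-03/0.15) × 100

Percent ionization = 5.9%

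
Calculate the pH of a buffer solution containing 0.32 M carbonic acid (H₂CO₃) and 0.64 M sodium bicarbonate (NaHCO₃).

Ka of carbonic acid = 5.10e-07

pKa = -log(5.10e-07) = 6.29. pH = pKa + log([A⁻]/[HA]) = 6.29 + log(0.64/0.32)

pH = 6.59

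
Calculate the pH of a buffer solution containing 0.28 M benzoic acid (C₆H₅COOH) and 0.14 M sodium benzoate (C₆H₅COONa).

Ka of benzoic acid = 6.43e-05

pKa = -log(6.43e-05) = 4.19. pH = pKa + log([A⁻]/[HA]) = 4.19 + log(0.14/0.28)

pH = 3.89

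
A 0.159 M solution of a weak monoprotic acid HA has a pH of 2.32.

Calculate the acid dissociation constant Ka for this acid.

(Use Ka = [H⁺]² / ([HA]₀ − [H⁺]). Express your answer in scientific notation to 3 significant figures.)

[H⁺] = 10^(−pH) = 10^(−2.32) = 4.786e-03 M. For HA ⇌ H⁺ + A⁻, Ka = [H⁺][A⁻]/[HA] = [H⁺]² / ([HA]₀ − [H⁺]) = (4.786e-03)² / (0.159 − 4.786e-03) = 1.49e-04.

K_a = 1.49e-04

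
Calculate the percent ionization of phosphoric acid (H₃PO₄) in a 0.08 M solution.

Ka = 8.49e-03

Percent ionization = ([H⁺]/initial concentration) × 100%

Using Ka equilibrium: x² + Ka×x - Ka×C = 0. Solving: [H⁺] = 2.2160e-02. Percent = (2.2160e-02/0.08) × 100

Percent ionization = 27.7%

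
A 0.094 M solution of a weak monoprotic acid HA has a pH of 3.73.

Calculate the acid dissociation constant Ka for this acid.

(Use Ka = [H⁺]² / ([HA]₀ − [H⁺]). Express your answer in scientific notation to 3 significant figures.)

[H⁺] = 10^(−pH) = 10^(−3.73) = 1.862e-04 M. For HA ⇌ H⁺ + A⁻, Ka = [H⁺][A⁻]/[HA] = [H⁺]² / ([HA]₀ − [H⁺]) = (1.862e-04)² / (0.094 − 1.862e-04) = 3.70e-07.

K_a = 3.70e-07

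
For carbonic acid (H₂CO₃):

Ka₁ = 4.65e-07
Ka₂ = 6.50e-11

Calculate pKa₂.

pKa₂ = -log(Ka₂) = -log(6.50e-11) = 10.19.

pK_{a2} = 10.19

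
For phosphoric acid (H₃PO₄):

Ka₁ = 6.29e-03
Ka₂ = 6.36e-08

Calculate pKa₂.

pKa₂ = -log(Ka₂) = -log(6.36e-08) = 7.20.

pK_{a2} = 7.20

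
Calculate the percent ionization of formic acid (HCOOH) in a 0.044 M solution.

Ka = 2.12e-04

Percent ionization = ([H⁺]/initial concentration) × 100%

Using Ka equilibrium: x² + Ka×x - Ka×C = 0. Solving: [H⁺] = 2.9500e-03. Percent = (2.9500e-03/0.044) × 100

Percent ionization = 6.7%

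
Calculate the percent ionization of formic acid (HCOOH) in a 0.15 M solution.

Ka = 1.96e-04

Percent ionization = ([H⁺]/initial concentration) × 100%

Using Ka equilibrium: x² + Ka×x - Ka×C = 0. Solving: [H⁺] = 5.3251e-03. Percent = (5.3251e-03/0.15) × 100

Percent ionization = 3.55%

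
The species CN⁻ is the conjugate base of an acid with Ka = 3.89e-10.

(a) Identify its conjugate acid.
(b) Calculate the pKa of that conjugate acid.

(a) The conjugate acid is formed by adding one H⁺ to CN⁻, giving HCN. (b) pKa = -log(Ka) = -log(3.89e-10) = 9.41.

Conjugate acid: HCN; pK_a = 9.41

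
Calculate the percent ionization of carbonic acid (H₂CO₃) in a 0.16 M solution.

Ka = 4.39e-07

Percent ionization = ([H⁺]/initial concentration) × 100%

Using Ka equilibrium: x² + Ka×x - Ka×C = 0. Solving: [H⁺] = 2.6481e-04. Percent = (2.6481e-04/0.16) × 100

Percent ionization = 0.166%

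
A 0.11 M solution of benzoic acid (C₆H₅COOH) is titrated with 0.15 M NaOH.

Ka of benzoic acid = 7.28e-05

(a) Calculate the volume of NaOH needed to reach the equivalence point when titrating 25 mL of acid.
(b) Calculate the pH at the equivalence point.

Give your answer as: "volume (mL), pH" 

moles acid = 0.11 × 25/1000 = 0.00275 mol; V_base = moles/0.15 × 1000 = 18.3 mL. At equivalence only the conjugate base is present: [A⁻] = 0.00275/0.043 = 6.3462e-02 M. Kb = Kw/Ka = 1.37e-10; [OH⁻] = √(Kb × [A⁻]) = 2.9525e-06; pOH = 5.53; pH = 14 - pOH = 8.47.

V = 18.3 mL, pH = 8.47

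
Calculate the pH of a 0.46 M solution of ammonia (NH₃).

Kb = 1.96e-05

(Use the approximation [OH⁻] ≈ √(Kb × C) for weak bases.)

[OH⁻] = √(Kb × C) = √(1.96e-05 × 0.46) = 3.0027e-03. pOH = 2.52, pH = 14 - pOH

pH = 11.48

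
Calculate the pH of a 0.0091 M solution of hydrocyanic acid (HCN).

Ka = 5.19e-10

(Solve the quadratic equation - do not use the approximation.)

x² + Ka×x - Ka×C = 0. Using quadratic formula: [H⁺] = 2.1730e-06

pH = 5.66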